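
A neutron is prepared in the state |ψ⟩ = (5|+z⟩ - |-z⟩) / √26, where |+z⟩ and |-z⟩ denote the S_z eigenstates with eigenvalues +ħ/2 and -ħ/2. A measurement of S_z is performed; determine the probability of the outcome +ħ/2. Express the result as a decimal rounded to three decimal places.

The +ħ/2 outcome corresponds to |+z⟩. Its amplitude in |ψ⟩ is 5/√26.
P = |5|² / 26 = 25/26.

0.962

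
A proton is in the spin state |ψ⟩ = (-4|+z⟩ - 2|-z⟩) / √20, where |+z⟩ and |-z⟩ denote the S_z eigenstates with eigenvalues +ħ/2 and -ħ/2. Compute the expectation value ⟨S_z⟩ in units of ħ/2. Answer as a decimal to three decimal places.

⟨σ_z⟩ = |a|² - |b|² divided by |a|²+|b|², with a, b the |+z⟩, |-z⟩ amplitudes.
= (16 - 4)/20 = 12/20.
⟨S_z⟩ = (ħ/2)·⟨σ_z⟩.

0.600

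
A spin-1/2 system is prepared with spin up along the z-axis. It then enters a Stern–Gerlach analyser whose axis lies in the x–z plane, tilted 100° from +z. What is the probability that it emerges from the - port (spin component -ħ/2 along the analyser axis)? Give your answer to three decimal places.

For spin-½, the probability of finding spin-up along an axis at angle θ to the initial spin direction is cos²(θ/2); spin-down is sin²(θ/2).
θ = 100°, so P = sin²(50°) ≈ 0.587.

0.587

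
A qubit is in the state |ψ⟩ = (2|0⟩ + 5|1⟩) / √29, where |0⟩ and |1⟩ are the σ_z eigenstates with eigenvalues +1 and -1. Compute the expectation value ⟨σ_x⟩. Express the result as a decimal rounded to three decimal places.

⟨σ_x⟩ = 2 Re(a* b)/(|a|²+|b|²) with a = 2, b = 5.
a* b = 10, so ⟨σ_x⟩ = 20/29.

0.690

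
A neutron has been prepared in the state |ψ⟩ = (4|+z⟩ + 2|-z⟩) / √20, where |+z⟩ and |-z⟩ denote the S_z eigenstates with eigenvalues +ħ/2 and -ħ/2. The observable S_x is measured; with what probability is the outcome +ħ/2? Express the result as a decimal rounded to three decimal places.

0.900

|+x⟩ = (|+z⟩ + |-z⟩)/√2, so ⟨+x|ψ⟩ = (6) / (√2·√20).
P = |6|² / 40 = 36/40.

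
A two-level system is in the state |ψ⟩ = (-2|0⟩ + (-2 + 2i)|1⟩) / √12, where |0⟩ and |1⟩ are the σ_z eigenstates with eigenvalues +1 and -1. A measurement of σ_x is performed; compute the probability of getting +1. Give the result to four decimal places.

0.8333

|+x⟩ = (|0⟩ + |1⟩)/√2, so ⟨+x|ψ⟩ = (-4 + 2i) / (√2·√12).
P = |-4 + 2i|² / 24 = 20/24.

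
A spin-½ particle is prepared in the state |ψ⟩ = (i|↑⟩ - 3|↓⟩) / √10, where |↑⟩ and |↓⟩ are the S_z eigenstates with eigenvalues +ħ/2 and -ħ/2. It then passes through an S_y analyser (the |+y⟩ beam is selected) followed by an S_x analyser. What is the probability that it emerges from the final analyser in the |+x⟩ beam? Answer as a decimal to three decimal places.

0.400

First analyser (S_y): P(|+y⟩) = |⟨+y|ψ⟩|² = 16/20.
After stage 1 the state is |+y⟩; P(|+x⟩) = |⟨+x|+y⟩|² = 1/2.
Joint probability = 16/20 × 1/2 = 0.400.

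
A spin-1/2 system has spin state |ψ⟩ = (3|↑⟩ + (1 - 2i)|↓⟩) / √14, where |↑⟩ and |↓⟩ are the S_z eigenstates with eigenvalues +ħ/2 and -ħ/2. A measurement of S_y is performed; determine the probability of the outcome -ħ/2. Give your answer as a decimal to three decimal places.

0.929

|-y⟩ = (|↑⟩ - i|↓⟩)/√2, so ⟨-y|ψ⟩ = (5 + i) / (√2·√14).
P = |5 + i|² / 28 = 26/28.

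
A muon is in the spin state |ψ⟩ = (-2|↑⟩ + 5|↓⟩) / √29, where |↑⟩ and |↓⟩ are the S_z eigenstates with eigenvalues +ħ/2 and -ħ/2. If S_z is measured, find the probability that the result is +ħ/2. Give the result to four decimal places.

0.1379

The +ħ/2 outcome corresponds to |↑⟩. Its amplitude in |ψ⟩ is -2/√29.
P = |-2|² / 29 = 4/29.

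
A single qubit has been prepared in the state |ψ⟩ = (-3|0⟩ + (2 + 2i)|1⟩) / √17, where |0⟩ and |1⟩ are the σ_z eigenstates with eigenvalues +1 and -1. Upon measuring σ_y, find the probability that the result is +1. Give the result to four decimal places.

|+y⟩ = (|0⟩ + i|1⟩)/√2, so ⟨+y|ψ⟩ = (-1 - 2i) / (√2·√17).
P = |-1 - 2i|² / 34 = 5/34.

0.1471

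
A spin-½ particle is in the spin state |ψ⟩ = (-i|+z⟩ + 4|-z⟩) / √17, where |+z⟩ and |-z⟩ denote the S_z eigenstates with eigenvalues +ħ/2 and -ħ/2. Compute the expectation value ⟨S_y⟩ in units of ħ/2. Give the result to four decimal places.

0.4706

⟨σ_y⟩ = 2 Im(a* b)/(|a|²+|b|²) with a = -i, b = 4.
a* b = 4i, so ⟨σ_y⟩ = 8/17.
⟨S_y⟩ = (ħ/2)·⟨σ_y⟩.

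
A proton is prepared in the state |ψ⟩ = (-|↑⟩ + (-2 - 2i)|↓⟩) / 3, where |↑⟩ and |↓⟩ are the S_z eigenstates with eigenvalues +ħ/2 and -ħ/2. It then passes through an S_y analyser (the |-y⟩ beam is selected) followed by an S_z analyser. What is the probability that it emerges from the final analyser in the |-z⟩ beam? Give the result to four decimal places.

First analyser (S_y): P(|-y⟩) = |⟨-y|ψ⟩|² = 5/18.
After stage 1 the state is |-y⟩; P(|-z⟩) = |⟨-z|-y⟩|² = 1/2.
Joint probability = 5/18 × 1/2 = 0.1389.

0.1389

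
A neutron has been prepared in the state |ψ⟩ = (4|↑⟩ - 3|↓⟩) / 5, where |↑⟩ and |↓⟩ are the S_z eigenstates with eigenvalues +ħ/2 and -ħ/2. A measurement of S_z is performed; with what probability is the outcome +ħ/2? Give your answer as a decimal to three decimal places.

0.640

The +ħ/2 outcome corresponds to |↑⟩. Its amplitude in |ψ⟩ is 4/5.
P = |4|² / 25 = 16/25.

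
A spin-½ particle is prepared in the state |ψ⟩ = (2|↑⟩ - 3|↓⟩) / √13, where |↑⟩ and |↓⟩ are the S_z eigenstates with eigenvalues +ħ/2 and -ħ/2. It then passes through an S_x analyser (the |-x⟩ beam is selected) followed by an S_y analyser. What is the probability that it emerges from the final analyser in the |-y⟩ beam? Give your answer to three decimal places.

0.481

First analyser (S_x): P(|-x⟩) = |⟨-x|ψ⟩|² = 25/26.
After stage 1 the state is |-x⟩; P(|-y⟩) = |⟨-y|-x⟩|² = 1/2.
Joint probability = 25/26 × 1/2 = 0.481.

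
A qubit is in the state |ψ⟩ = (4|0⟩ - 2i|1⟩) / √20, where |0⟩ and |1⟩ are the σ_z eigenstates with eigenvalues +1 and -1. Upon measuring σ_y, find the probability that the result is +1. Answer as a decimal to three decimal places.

0.100

|+y⟩ = (|0⟩ + i|1⟩)/√2, so ⟨+y|ψ⟩ = (2) / (√2·√20).
P = |2|² / 40 = 4/40.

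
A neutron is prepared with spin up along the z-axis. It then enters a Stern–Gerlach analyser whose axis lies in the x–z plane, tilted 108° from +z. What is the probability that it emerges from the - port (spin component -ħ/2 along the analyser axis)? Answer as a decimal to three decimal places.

For spin-½, the probability of finding spin-up along an axis at angle θ to the initial spin direction is cos²(θ/2); spin-down is sin²(θ/2).
θ = 108°, so P = sin²(54°) ≈ 0.655.

0.655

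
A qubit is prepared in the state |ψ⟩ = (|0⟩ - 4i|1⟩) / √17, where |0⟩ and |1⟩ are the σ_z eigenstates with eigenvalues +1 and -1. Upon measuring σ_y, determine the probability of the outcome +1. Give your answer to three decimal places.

0.265

|+y⟩ = (|0⟩ + i|1⟩)/√2, so ⟨+y|ψ⟩ = (-3) / (√2·√17).
P = |-3|² / 34 = 9/34.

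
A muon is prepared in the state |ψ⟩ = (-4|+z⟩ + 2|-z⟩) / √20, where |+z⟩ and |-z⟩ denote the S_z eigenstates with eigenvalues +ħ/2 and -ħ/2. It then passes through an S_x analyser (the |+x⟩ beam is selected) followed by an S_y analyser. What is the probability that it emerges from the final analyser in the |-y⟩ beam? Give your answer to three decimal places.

0.050

First analyser (S_x): P(|+x⟩) = |⟨+x|ψ⟩|² = 4/40.
After stage 1 the state is |+x⟩; P(|-y⟩) = |⟨-y|+x⟩|² = 1/2.
Joint probability = 4/40 × 1/2 = 0.050.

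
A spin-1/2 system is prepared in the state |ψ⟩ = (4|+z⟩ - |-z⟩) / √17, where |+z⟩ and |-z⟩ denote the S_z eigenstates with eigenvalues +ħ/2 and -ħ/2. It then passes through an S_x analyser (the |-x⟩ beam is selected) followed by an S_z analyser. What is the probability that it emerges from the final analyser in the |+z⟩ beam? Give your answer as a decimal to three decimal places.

0.368

First analyser (S_x): P(|-x⟩) = |⟨-x|ψ⟩|² = 25/34.
After stage 1 the state is |-x⟩; P(|+z⟩) = |⟨+z|-x⟩|² = 1/2.
Joint probability = 25/34 × 1/2 = 0.368.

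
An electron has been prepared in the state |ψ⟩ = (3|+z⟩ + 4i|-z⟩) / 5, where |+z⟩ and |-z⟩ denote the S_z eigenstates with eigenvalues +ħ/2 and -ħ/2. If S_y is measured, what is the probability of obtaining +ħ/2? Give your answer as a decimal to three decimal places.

0.980

|+y⟩ = (|+z⟩ + i|-z⟩)/√2, so ⟨+y|ψ⟩ = (7) / (√2·5).
P = |7|² / 50 = 49/50.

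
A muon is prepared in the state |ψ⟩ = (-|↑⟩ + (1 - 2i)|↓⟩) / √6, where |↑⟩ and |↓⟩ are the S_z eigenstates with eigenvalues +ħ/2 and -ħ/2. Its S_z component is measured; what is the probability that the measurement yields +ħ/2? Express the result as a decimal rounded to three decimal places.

0.167

The +ħ/2 outcome corresponds to |↑⟩. Its amplitude in |ψ⟩ is -1/√6.
P = |-1|² / 6 = 1/6.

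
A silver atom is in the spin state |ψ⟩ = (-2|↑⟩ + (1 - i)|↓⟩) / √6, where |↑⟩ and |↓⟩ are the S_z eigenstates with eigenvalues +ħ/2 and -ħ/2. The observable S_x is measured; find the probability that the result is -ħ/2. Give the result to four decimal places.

|-x⟩ = (|↑⟩ - |↓⟩)/√2, so ⟨-x|ψ⟩ = (-3 + i) / (√2·√6).
P = |-3 + i|² / 12 = 10/12.

0.8333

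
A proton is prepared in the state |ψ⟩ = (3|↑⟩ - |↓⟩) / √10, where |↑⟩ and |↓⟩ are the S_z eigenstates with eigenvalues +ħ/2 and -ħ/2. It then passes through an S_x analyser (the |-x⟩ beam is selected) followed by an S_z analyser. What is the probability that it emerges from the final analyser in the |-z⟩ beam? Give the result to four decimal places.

0.4000

First analyser (S_x): P(|-x⟩) = |⟨-x|ψ⟩|² = 16/20.
After stage 1 the state is |-x⟩; P(|-z⟩) = |⟨-z|-x⟩|² = 1/2.
Joint probability = 16/20 × 1/2 = 0.4000.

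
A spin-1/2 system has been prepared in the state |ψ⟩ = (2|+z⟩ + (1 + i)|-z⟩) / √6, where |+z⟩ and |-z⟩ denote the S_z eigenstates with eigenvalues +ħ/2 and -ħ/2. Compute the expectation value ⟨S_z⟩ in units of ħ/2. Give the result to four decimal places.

⟨σ_z⟩ = |a|² - |b|² divided by |a|²+|b|², with a, b the |+z⟩, |-z⟩ amplitudes.
= (4 - 2)/6 = 2/6.
⟨S_z⟩ = (ħ/2)·⟨σ_z⟩.

0.3333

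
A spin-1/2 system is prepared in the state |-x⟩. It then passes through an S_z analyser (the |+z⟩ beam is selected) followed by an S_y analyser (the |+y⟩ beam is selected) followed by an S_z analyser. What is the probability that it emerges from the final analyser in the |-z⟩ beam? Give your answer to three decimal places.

0.125

First analyser (S_z): from |-x⟩, P(|+z⟩) = 1/2.
After stage 1 the state is |+z⟩; P(|+y⟩) = |⟨+y|+z⟩|² = 1/2.
After stage 2 the state is |+y⟩; P(|-z⟩) = |⟨-z|+y⟩|² = 1/2.
Joint probability = 1/2 × 1/2 × 1/2 = 0.125.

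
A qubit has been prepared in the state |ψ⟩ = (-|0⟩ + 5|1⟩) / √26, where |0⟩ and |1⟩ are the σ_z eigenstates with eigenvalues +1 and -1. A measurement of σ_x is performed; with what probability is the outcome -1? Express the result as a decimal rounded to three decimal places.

0.692

|-x⟩ = (|0⟩ - |1⟩)/√2, so ⟨-x|ψ⟩ = (-6) / (√2·√26).
P = |-6|² / 52 = 36/52.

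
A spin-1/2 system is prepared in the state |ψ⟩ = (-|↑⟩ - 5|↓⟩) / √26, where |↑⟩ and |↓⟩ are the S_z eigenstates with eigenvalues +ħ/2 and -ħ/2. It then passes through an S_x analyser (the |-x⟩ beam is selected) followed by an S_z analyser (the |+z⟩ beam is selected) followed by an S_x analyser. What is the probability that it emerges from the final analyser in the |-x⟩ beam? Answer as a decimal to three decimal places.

0.077

First analyser (S_x): P(|-x⟩) = |⟨-x|ψ⟩|² = 16/52.
After stage 1 the state is |-x⟩; P(|+z⟩) = |⟨+z|-x⟩|² = 1/2.
After stage 2 the state is |+z⟩; P(|-x⟩) = |⟨-x|+z⟩|² = 1/2.
Joint probability = 16/52 × 1/2 × 1/2 = 0.077.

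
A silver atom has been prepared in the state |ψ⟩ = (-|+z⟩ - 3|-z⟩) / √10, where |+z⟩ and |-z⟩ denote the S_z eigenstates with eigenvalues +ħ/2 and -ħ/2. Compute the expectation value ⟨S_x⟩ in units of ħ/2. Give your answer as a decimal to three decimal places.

⟨σ_x⟩ = 2 Re(a* b)/(|a|²+|b|²) with a = -1, b = -3.
a* b = 3, so ⟨σ_x⟩ = 6/10.
⟨S_x⟩ = (ħ/2)·⟨σ_x⟩.

0.600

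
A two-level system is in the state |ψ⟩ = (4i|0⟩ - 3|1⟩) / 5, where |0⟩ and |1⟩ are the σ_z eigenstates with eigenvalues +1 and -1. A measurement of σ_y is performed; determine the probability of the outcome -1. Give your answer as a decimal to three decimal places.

0.020

|-y⟩ = (|0⟩ - i|1⟩)/√2, so ⟨-y|ψ⟩ = (i) / (√2·5).
P = |i|² / 50 = 1/50.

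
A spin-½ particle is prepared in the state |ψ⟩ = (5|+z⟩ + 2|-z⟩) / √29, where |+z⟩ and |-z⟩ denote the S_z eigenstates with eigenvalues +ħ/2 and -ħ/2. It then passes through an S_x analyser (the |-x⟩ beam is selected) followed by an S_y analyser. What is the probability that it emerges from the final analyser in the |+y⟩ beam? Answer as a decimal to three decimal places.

First analyser (S_x): P(|-x⟩) = |⟨-x|ψ⟩|² = 9/58.
After stage 1 the state is |-x⟩; P(|+y⟩) = |⟨+y|-x⟩|² = 1/2.
Joint probability = 9/58 × 1/2 = 0.078.

0.078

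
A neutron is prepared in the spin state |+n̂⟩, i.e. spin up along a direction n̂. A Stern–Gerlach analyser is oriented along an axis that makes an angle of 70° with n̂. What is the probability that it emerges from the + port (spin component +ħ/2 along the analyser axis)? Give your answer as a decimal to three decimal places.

For spin-½, the probability of finding spin-up along an axis at angle θ to the initial spin direction is cos²(θ/2); spin-down is sin²(θ/2).
θ = 70°, so P = cos²(35°) ≈ 0.671.

0.671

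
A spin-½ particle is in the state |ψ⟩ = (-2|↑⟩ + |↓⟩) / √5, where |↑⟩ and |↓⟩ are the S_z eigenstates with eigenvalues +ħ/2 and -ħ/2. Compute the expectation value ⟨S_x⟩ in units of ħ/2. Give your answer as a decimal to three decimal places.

⟨σ_x⟩ = 2 Re(a* b)/(|a|²+|b|²) with a = -2, b = 1.
a* b = -2, so ⟨σ_x⟩ = -4/5.
⟨S_x⟩ = (ħ/2)·⟨σ_x⟩.

-0.800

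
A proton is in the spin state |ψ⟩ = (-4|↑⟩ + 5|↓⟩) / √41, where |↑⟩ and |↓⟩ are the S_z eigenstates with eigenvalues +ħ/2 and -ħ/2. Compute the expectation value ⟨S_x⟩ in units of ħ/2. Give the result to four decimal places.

-0.9756

⟨σ_x⟩ = 2 Re(a* b)/(|a|²+|b|²) with a = -4, b = 5.
a* b = -20, so ⟨σ_x⟩ = -40/41.
⟨S_x⟩ = (ħ/2)·⟨σ_x⟩.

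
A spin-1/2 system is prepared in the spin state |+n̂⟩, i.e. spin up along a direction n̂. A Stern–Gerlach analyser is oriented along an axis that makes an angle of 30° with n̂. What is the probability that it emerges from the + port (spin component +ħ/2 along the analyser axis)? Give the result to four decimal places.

0.9330

For spin-½, the probability of finding spin-up along an axis at angle θ to the initial spin direction is cos²(θ/2); spin-down is sin²(θ/2).
θ = 30°, so P = cos²(15°) ≈ 0.9330.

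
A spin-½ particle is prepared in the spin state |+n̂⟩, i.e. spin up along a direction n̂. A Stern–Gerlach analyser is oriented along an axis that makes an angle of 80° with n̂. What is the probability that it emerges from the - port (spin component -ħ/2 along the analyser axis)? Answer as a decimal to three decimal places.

For spin-½, the probability of finding spin-up along an axis at angle θ to the initial spin direction is cos²(θ/2); spin-down is sin²(θ/2).
θ = 80°, so P = sin²(40°) ≈ 0.413.

0.413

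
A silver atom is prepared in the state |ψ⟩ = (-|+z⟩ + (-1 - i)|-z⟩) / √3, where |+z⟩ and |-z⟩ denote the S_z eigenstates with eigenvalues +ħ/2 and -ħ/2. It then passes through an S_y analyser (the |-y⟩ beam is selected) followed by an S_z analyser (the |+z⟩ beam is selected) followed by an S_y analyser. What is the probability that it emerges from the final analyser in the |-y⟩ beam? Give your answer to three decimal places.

0.042

First analyser (S_y): P(|-y⟩) = |⟨-y|ψ⟩|² = 1/6.
After stage 1 the state is |-y⟩; P(|+z⟩) = |⟨+z|-y⟩|² = 1/2.
After stage 2 the state is |+z⟩; P(|-y⟩) = |⟨-y|+z⟩|² = 1/2.
Joint probability = 1/6 × 1/2 × 1/2 = 0.042.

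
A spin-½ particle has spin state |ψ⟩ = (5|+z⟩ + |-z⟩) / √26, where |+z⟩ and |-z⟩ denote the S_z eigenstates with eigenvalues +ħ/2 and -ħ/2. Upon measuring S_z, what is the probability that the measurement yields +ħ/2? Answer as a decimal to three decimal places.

0.962

The +ħ/2 outcome corresponds to |+z⟩. Its amplitude in |ψ⟩ is 5/√26.
P = |5|² / 26 = 25/26.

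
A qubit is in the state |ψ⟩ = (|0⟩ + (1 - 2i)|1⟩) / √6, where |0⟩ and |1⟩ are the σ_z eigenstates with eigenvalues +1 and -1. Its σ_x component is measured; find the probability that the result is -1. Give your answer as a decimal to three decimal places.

0.333

|-x⟩ = (|0⟩ - |1⟩)/√2, so ⟨-x|ψ⟩ = (2i) / (√2·√6).
P = |2i|² / 12 = 4/12.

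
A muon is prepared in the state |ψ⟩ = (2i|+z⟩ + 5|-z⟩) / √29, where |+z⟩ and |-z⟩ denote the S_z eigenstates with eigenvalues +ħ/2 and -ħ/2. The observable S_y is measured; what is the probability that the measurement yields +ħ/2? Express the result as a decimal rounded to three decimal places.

0.155

|+y⟩ = (|+z⟩ + i|-z⟩)/√2, so ⟨+y|ψ⟩ = (-3i) / (√2·√29).
P = |-3i|² / 58 = 9/58.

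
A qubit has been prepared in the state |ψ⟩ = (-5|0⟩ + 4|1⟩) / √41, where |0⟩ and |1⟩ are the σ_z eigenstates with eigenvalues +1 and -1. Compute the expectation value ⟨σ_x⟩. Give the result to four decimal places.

⟨σ_x⟩ = 2 Re(a* b)/(|a|²+|b|²) with a = -5, b = 4.
a* b = -20, so ⟨σ_x⟩ = -40/41.

-0.9756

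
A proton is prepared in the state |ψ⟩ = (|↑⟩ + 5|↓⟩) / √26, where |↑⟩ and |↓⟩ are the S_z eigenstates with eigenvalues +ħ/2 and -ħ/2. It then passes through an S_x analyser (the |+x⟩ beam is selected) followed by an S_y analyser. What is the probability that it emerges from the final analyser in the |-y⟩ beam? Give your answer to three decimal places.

First analyser (S_x): P(|+x⟩) = |⟨+x|ψ⟩|² = 36/52.
After stage 1 the state is |+x⟩; P(|-y⟩) = |⟨-y|+x⟩|² = 1/2.
Joint probability = 36/52 × 1/2 = 0.346.

0.346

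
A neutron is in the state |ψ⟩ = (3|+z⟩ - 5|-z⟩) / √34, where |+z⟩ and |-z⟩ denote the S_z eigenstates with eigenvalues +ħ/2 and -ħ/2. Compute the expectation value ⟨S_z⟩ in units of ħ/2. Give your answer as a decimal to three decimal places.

-0.471

⟨σ_z⟩ = |a|² - |b|² divided by |a|²+|b|², with a, b the |+z⟩, |-z⟩ amplitudes.
= (9 - 25)/34 = -16/34.
⟨S_z⟩ = (ħ/2)·⟨σ_z⟩.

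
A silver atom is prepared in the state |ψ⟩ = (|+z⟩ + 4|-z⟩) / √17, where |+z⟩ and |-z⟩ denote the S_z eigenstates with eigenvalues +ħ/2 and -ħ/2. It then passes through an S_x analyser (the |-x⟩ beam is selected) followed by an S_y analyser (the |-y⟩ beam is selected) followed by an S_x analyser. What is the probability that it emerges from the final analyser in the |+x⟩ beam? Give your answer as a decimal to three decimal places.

First analyser (S_x): P(|-x⟩) = |⟨-x|ψ⟩|² = 9/34.
After stage 1 the state is |-x⟩; P(|-y⟩) = |⟨-y|-x⟩|² = 1/2.
After stage 2 the state is |-y⟩; P(|+x⟩) = |⟨+x|-y⟩|² = 1/2.
Joint probability = 9/34 × 1/2 × 1/2 = 0.066.

0.066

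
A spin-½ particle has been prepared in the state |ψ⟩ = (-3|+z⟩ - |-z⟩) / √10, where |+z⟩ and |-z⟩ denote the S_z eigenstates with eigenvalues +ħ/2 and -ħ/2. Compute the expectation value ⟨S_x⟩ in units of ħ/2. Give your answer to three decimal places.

0.600

⟨σ_x⟩ = 2 Re(a* b)/(|a|²+|b|²) with a = -3, b = -1.
a* b = 3, so ⟨σ_x⟩ = 6/10.
⟨S_x⟩ = (ħ/2)·⟨σ_x⟩.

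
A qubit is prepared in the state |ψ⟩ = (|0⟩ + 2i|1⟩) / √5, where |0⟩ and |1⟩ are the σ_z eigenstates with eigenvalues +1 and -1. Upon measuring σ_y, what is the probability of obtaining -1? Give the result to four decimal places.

|-y⟩ = (|0⟩ - i|1⟩)/√2, so ⟨-y|ψ⟩ = (-1) / (√2·√5).
P = |-1|² / 10 = 1/10.

0.1000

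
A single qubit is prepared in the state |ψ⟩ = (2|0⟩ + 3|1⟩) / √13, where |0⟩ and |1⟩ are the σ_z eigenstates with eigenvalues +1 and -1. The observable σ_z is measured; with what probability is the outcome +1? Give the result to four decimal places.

0.3077

The +1 outcome corresponds to |0⟩. Its amplitude in |ψ⟩ is 2/√13.
P = |2|² / 13 = 4/13.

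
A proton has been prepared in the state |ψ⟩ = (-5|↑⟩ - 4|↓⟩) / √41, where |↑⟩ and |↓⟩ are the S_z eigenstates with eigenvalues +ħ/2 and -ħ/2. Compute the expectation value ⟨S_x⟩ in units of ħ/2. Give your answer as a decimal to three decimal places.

0.976

⟨σ_x⟩ = 2 Re(a* b)/(|a|²+|b|²) with a = -5, b = -4.
a* b = 20, so ⟨σ_x⟩ = 40/41.
⟨S_x⟩ = (ħ/2)·⟨σ_x⟩.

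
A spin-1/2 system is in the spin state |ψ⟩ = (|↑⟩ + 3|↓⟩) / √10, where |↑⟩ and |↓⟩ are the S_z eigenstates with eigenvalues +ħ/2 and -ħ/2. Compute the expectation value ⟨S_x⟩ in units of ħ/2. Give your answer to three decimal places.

⟨σ_x⟩ = 2 Re(a* b)/(|a|²+|b|²) with a = 1, b = 3.
a* b = 3, so ⟨σ_x⟩ = 6/10.
⟨S_x⟩ = (ħ/2)·⟨σ_x⟩.

0.600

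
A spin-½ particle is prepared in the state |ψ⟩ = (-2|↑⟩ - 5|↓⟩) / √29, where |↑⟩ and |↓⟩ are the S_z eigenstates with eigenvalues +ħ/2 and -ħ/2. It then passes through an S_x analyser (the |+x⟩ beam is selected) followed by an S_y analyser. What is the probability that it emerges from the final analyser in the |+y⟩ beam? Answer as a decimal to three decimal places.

First analyser (S_x): P(|+x⟩) = |⟨+x|ψ⟩|² = 49/58.
After stage 1 the state is |+x⟩; P(|+y⟩) = |⟨+y|+x⟩|² = 1/2.
Joint probability = 49/58 × 1/2 = 0.422.

0.422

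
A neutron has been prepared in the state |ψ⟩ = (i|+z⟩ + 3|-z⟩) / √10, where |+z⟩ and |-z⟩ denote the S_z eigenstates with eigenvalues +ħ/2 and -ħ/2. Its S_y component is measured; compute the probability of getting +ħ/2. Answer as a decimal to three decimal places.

|+y⟩ = (|+z⟩ + i|-z⟩)/√2, so ⟨+y|ψ⟩ = (-2i) / (√2·√10).
P = |-2i|² / 20 = 4/20.

0.200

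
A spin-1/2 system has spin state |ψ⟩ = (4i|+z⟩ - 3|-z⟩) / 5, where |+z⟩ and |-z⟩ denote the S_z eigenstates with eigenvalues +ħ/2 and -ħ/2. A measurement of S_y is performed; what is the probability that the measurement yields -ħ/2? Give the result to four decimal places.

0.0200

|-y⟩ = (|+z⟩ - i|-z⟩)/√2, so ⟨-y|ψ⟩ = (i) / (√2·5).
P = |i|² / 50 = 1/50.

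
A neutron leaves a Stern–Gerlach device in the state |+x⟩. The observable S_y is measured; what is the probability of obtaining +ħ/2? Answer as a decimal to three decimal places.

0.500

In the S_z basis, |+x⟩ = (|↑⟩ + |↓⟩)/√2 and |+y⟩ = (|↑⟩ + i|↓⟩)/√2.
|⟨+y|+x⟩|² = 1/2.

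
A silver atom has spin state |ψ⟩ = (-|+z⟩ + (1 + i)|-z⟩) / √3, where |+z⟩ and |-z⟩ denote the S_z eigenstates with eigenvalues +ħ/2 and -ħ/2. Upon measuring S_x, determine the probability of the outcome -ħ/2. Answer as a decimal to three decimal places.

|-x⟩ = (|+z⟩ - |-z⟩)/√2, so ⟨-x|ψ⟩ = (-2 - i) / (√2·√3).
P = |-2 - i|² / 6 = 5/6.

0.833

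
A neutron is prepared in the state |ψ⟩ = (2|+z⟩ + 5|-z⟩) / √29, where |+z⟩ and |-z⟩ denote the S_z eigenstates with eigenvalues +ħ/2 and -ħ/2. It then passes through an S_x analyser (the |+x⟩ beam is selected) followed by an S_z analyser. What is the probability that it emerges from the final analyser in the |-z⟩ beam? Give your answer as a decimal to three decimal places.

First analyser (S_x): P(|+x⟩) = |⟨+x|ψ⟩|² = 49/58.
After stage 1 the state is |+x⟩; P(|-z⟩) = |⟨-z|+x⟩|² = 1/2.
Joint probability = 49/58 × 1/2 = 0.422.

0.422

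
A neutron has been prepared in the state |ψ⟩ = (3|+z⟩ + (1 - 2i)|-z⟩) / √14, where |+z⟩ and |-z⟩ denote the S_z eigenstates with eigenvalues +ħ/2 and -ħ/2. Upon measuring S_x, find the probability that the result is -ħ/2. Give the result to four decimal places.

|-x⟩ = (|+z⟩ - |-z⟩)/√2, so ⟨-x|ψ⟩ = (2 + 2i) / (√2·√14).
P = |2 + 2i|² / 28 = 8/28.

0.2857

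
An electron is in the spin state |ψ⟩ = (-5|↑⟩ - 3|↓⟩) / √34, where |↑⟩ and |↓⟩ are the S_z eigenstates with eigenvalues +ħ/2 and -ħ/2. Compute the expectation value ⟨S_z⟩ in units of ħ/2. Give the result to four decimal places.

⟨σ_z⟩ = |a|² - |b|² divided by |a|²+|b|², with a, b the |↑⟩, |↓⟩ amplitudes.
= (25 - 9)/34 = 16/34.
⟨S_z⟩ = (ħ/2)·⟨σ_z⟩.

0.4706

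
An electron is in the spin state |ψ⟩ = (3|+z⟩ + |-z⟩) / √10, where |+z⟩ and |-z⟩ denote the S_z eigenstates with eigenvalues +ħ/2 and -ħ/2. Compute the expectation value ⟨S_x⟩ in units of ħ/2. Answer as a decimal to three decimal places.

⟨σ_x⟩ = 2 Re(a* b)/(|a|²+|b|²) with a = 3, b = 1.
a* b = 3, so ⟨σ_x⟩ = 6/10.
⟨S_x⟩ = (ħ/2)·⟨σ_x⟩.

0.600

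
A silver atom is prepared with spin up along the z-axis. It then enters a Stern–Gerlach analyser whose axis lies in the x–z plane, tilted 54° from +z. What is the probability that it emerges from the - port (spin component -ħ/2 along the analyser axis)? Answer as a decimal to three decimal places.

0.206

For spin-½, the probability of finding spin-up along an axis at angle θ to the initial spin direction is cos²(θ/2); spin-down is sin²(θ/2).
θ = 54°, so P = sin²(27°) ≈ 0.206.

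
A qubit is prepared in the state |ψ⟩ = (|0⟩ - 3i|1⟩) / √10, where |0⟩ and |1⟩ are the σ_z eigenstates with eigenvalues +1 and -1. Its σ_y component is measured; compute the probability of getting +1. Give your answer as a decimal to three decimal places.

0.200

|+y⟩ = (|0⟩ + i|1⟩)/√2, so ⟨+y|ψ⟩ = (-2) / (√2·√10).
P = |-2|² / 20 = 4/20.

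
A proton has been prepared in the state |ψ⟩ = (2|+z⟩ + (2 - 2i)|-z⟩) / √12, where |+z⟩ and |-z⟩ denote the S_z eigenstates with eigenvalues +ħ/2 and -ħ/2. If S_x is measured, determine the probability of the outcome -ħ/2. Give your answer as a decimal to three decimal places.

0.167

|-x⟩ = (|+z⟩ - |-z⟩)/√2, so ⟨-x|ψ⟩ = (2i) / (√2·√12).
P = |2i|² / 24 = 4/24.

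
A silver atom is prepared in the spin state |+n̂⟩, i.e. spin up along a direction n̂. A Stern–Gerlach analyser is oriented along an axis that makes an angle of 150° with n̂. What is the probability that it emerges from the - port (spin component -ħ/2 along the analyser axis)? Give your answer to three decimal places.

0.933

For spin-½, the probability of finding spin-up along an axis at angle θ to the initial spin direction is cos²(θ/2); spin-down is sin²(θ/2).
θ = 150°, so P = sin²(75°) ≈ 0.933.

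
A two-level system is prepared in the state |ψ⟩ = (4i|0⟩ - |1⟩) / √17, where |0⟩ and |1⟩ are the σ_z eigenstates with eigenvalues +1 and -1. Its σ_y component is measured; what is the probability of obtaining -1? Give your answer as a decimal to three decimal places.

0.265

|-y⟩ = (|0⟩ - i|1⟩)/√2, so ⟨-y|ψ⟩ = (3i) / (√2·√17).
P = |3i|² / 34 = 9/34.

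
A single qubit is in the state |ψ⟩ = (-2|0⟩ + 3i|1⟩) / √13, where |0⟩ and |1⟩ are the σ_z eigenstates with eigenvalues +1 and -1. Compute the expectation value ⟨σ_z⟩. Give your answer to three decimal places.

⟨σ_z⟩ = |a|² - |b|² divided by |a|²+|b|², with a, b the |0⟩, |1⟩ amplitudes.
= (4 - 9)/13 = -5/13.

-0.385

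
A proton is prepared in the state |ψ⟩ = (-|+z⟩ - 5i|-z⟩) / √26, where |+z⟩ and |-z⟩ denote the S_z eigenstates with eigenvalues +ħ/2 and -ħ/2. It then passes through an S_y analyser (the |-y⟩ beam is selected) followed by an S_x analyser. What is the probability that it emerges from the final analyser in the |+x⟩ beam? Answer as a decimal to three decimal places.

0.154

First analyser (S_y): P(|-y⟩) = |⟨-y|ψ⟩|² = 16/52.
After stage 1 the state is |-y⟩; P(|+x⟩) = |⟨+x|-y⟩|² = 1/2.
Joint probability = 16/52 × 1/2 = 0.154.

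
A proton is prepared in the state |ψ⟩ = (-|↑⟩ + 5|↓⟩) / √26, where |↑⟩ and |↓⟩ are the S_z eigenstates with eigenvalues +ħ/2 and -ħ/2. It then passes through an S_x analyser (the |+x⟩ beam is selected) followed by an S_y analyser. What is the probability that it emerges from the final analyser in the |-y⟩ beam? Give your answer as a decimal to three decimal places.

First analyser (S_x): P(|+x⟩) = |⟨+x|ψ⟩|² = 16/52.
After stage 1 the state is |+x⟩; P(|-y⟩) = |⟨-y|+x⟩|² = 1/2.
Joint probability = 16/52 × 1/2 = 0.154.

0.154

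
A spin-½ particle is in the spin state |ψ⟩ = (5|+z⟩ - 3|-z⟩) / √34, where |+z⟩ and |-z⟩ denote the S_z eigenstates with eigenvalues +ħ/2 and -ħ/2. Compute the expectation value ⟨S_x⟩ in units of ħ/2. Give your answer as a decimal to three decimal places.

⟨σ_x⟩ = 2 Re(a* b)/(|a|²+|b|²) with a = 5, b = -3.
a* b = -15, so ⟨σ_x⟩ = -30/34.
⟨S_x⟩ = (ħ/2)·⟨σ_x⟩.

-0.882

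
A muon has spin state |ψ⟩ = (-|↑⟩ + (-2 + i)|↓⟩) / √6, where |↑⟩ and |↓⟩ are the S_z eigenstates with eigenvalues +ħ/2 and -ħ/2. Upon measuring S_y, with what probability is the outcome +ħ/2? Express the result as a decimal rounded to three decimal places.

0.333

|+y⟩ = (|↑⟩ + i|↓⟩)/√2, so ⟨+y|ψ⟩ = (2i) / (√2·√6).
P = |2i|² / 12 = 4/12.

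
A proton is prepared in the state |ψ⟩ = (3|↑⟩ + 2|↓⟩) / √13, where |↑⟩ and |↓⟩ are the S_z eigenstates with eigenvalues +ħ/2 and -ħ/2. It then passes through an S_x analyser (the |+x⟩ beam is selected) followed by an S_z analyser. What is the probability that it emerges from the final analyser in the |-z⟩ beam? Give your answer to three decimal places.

First analyser (S_x): P(|+x⟩) = |⟨+x|ψ⟩|² = 25/26.
After stage 1 the state is |+x⟩; P(|-z⟩) = |⟨-z|+x⟩|² = 1/2.
Joint probability = 25/26 × 1/2 = 0.481.

0.481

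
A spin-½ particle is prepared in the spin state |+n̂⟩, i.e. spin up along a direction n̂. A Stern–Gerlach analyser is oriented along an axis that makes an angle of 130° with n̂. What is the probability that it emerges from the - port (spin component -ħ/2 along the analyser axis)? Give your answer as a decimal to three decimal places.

0.821

For spin-½, the probability of finding spin-up along an axis at angle θ to the initial spin direction is cos²(θ/2); spin-down is sin²(θ/2).
θ = 130°, so P = sin²(65°) ≈ 0.821.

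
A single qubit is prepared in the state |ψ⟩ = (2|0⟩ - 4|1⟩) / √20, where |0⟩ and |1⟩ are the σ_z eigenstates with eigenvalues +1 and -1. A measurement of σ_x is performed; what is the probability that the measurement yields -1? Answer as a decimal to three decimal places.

|-x⟩ = (|0⟩ - |1⟩)/√2, so ⟨-x|ψ⟩ = (6) / (√2·√20).
P = |6|² / 40 = 36/40.

0.900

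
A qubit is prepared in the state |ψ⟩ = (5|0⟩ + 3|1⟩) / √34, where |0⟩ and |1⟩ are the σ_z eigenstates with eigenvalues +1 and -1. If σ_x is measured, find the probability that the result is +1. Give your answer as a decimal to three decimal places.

0.941

|+x⟩ = (|0⟩ + |1⟩)/√2, so ⟨+x|ψ⟩ = (8) / (√2·√34).
P = |8|² / 68 = 64/68.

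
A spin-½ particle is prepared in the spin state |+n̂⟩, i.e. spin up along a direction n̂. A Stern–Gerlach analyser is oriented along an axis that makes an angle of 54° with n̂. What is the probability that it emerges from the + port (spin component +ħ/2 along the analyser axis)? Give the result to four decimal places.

0.7939

For spin-½, the probability of finding spin-up along an axis at angle θ to the initial spin direction is cos²(θ/2); spin-down is sin²(θ/2).
θ = 54°, so P = cos²(27°) ≈ 0.7939.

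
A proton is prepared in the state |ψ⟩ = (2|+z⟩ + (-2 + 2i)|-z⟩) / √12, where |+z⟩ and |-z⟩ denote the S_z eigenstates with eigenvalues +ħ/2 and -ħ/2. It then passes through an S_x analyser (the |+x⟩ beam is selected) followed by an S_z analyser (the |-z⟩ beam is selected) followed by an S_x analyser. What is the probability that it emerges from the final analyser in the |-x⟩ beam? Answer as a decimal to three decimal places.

0.042

First analyser (S_x): P(|+x⟩) = |⟨+x|ψ⟩|² = 4/24.
After stage 1 the state is |+x⟩; P(|-z⟩) = |⟨-z|+x⟩|² = 1/2.
After stage 2 the state is |-z⟩; P(|-x⟩) = |⟨-x|-z⟩|² = 1/2.
Joint probability = 4/24 × 1/2 × 1/2 = 0.042.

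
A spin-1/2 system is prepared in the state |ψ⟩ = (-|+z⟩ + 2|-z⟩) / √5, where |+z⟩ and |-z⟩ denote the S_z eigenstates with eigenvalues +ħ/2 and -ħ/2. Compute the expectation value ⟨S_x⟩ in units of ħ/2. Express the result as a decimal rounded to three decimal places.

-0.800

⟨σ_x⟩ = 2 Re(a* b)/(|a|²+|b|²) with a = -1, b = 2.
a* b = -2, so ⟨σ_x⟩ = -4/5.
⟨S_x⟩ = (ħ/2)·⟨σ_x⟩.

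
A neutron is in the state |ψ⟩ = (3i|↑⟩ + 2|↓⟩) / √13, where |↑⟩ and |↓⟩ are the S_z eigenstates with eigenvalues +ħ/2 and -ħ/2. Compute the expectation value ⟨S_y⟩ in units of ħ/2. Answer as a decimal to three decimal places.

-0.923

⟨σ_y⟩ = 2 Im(a* b)/(|a|²+|b|²) with a = 3i, b = 2.
a* b = -6i, so ⟨σ_y⟩ = -12/13.
⟨S_y⟩ = (ħ/2)·⟨σ_y⟩.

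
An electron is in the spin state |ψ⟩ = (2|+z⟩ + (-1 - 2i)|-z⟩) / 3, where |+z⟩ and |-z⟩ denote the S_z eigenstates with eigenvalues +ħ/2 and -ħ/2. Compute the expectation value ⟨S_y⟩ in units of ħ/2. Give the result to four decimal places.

⟨σ_y⟩ = 2 Im(a* b)/(|a|²+|b|²) with a = 2, b = (-1 - 2i).
a* b = (-2 - 4i), so ⟨σ_y⟩ = -8/9.
⟨S_y⟩ = (ħ/2)·⟨σ_y⟩.

-0.8889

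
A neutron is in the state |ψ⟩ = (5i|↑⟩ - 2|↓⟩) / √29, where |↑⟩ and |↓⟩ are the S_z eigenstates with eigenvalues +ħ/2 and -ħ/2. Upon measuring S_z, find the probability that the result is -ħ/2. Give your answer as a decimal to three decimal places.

0.138

The -ħ/2 outcome corresponds to |↓⟩. Its amplitude in |ψ⟩ is -2/√29.
P = |-2|² / 29 = 4/29.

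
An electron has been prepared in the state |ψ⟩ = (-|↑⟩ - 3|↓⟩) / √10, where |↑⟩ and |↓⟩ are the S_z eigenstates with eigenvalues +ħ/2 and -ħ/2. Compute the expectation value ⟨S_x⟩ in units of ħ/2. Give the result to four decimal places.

⟨σ_x⟩ = 2 Re(a* b)/(|a|²+|b|²) with a = -1, b = -3.
a* b = 3, so ⟨σ_x⟩ = 6/10.
⟨S_x⟩ = (ħ/2)·⟨σ_x⟩.

0.6000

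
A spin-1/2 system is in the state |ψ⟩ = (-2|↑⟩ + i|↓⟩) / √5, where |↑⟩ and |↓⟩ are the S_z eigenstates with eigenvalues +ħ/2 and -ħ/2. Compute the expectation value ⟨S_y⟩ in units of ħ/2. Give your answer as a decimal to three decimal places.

-0.800

⟨σ_y⟩ = 2 Im(a* b)/(|a|²+|b|²) with a = -2, b = i.
a* b = -2i, so ⟨σ_y⟩ = -4/5.
⟨S_y⟩ = (ħ/2)·⟨σ_y⟩.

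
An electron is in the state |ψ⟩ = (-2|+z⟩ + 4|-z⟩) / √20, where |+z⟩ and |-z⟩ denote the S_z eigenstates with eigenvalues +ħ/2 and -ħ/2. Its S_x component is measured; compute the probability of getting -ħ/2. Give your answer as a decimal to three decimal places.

0.900

|-x⟩ = (|+z⟩ - |-z⟩)/√2, so ⟨-x|ψ⟩ = (-6) / (√2·√20).
P = |-6|² / 40 = 36/40.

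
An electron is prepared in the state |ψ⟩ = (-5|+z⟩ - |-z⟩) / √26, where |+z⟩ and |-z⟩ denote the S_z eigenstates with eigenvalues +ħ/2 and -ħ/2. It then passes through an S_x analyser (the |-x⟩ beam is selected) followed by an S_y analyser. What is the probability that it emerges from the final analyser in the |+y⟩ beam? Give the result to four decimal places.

First analyser (S_x): P(|-x⟩) = |⟨-x|ψ⟩|² = 16/52.
After stage 1 the state is |-x⟩; P(|+y⟩) = |⟨+y|-x⟩|² = 1/2.
Joint probability = 16/52 × 1/2 = 0.1538.

0.1538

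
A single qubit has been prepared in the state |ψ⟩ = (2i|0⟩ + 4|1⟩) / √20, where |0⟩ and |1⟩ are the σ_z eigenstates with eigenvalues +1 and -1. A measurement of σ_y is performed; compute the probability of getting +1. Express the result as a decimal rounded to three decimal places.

0.100

|+y⟩ = (|0⟩ + i|1⟩)/√2, so ⟨+y|ψ⟩ = (-2i) / (√2·√20).
P = |-2i|² / 40 = 4/40.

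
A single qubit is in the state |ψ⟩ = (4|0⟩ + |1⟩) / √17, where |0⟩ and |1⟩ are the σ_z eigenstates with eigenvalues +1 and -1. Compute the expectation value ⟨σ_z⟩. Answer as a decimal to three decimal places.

0.882

⟨σ_z⟩ = |a|² - |b|² divided by |a|²+|b|², with a, b the |0⟩, |1⟩ amplitudes.
= (16 - 1)/17 = 15/17.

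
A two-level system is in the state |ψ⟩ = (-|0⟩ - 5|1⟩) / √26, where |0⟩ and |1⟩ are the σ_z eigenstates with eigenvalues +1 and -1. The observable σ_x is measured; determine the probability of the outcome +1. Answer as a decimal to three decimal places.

|+x⟩ = (|0⟩ + |1⟩)/√2, so ⟨+x|ψ⟩ = (-6) / (√2·√26).
P = |-6|² / 52 = 36/52.

0.692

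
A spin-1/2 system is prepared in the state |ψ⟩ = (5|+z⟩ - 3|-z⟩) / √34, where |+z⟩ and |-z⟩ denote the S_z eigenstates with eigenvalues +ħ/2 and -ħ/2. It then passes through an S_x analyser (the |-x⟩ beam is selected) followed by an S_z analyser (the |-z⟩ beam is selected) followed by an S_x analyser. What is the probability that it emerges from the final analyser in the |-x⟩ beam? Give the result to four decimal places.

0.2353

First analyser (S_x): P(|-x⟩) = |⟨-x|ψ⟩|² = 64/68.
After stage 1 the state is |-x⟩; P(|-z⟩) = |⟨-z|-x⟩|² = 1/2.
After stage 2 the state is |-z⟩; P(|-x⟩) = |⟨-x|-z⟩|² = 1/2.
Joint probability = 64/68 × 1/2 × 1/2 = 0.2353.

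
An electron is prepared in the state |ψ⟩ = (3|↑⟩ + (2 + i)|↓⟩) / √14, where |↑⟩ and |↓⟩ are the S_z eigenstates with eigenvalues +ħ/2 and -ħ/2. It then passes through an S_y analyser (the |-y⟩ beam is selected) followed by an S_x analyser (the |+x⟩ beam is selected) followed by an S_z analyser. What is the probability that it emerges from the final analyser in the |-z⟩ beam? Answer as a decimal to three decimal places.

0.071

First analyser (S_y): P(|-y⟩) = |⟨-y|ψ⟩|² = 8/28.
After stage 1 the state is |-y⟩; P(|+x⟩) = |⟨+x|-y⟩|² = 1/2.
After stage 2 the state is |+x⟩; P(|-z⟩) = |⟨-z|+x⟩|² = 1/2.
Joint probability = 8/28 × 1/2 × 1/2 = 0.071.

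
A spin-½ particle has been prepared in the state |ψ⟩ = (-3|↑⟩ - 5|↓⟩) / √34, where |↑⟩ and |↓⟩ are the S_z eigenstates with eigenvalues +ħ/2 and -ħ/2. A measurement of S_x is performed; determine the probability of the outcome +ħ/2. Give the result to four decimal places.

|+x⟩ = (|↑⟩ + |↓⟩)/√2, so ⟨+x|ψ⟩ = (-8) / (√2·√34).
P = |-8|² / 68 = 64/68.

0.9412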